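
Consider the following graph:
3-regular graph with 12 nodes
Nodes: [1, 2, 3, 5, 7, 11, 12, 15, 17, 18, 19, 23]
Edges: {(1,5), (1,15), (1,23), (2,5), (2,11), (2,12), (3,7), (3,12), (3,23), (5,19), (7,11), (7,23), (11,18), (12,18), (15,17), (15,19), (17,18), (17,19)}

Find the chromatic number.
χ(G) = 3

Clique number ω(G) = 3 (lower bound: χ ≥ ω).
The clique on [3, 7, 23] has size 3, forcing χ ≥ 3, and the coloring below uses 3 colors, so χ(G) = 3.
A valid 3-coloring: color 1: [5, 11, 12, 17, 23]; color 2: [1, 2, 3, 18, 19]; color 3: [7, 15].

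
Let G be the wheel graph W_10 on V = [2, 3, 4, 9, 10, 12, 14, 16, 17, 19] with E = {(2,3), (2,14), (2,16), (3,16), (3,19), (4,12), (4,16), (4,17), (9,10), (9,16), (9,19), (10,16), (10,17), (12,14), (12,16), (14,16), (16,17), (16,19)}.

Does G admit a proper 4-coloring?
A valid 4-coloring: color 1: [16]; color 2: [2, 12, 17, 19]; color 3: [3, 4, 9, 14]; color 4: [10].
(χ(G) = 4 ≤ 4.)

Yes, G is 4-colorable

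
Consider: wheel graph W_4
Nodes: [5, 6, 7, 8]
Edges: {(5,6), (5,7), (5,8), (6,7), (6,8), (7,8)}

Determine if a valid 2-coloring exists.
The clique on vertices [5, 6, 7, 8] has size 4 > 2, so it alone needs 4 colors.

No, G is not 2-colorable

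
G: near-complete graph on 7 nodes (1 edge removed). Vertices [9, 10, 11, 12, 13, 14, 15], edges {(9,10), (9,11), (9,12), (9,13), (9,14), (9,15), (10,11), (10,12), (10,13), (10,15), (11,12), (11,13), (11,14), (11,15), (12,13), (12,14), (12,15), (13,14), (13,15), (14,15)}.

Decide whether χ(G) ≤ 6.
A valid 6-coloring: color 1: [13]; color 2: [11]; color 3: [9]; color 4: [15]; color 5: [12]; color 6: [10, 14].
(χ(G) = 6 ≤ 6.)

Yes, G is 6-colorable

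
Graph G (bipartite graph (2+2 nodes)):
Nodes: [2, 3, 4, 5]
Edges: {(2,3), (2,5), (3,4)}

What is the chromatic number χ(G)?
χ(G) = 2

Clique number ω(G) = 2 (lower bound: χ ≥ ω).
The graph is bipartite (no odd cycle), so 2 colors suffice: χ(G) = 2.
A valid 2-coloring: color 1: [2, 4]; color 2: [3, 5].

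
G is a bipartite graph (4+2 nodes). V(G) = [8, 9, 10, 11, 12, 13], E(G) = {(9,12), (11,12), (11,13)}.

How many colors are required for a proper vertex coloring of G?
Clique number ω(G) = 2 (lower bound: χ ≥ ω).
The graph is bipartite (no odd cycle), so 2 colors suffice: χ(G) = 2.
A valid 2-coloring: color 1: [8, 9, 10, 11]; color 2: [12, 13].

χ(G) = 2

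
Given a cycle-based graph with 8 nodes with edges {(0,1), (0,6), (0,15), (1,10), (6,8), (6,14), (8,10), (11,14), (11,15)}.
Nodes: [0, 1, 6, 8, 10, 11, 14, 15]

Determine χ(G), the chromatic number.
χ(G) = 3

Clique number ω(G) = 2 (lower bound: χ ≥ ω).
Odd cycle [15, 11, 14, 6, 0] needs 3 colors (χ ≥ 3).
The coloring below uses 3 colors, so χ(G) = 3.
A valid 3-coloring: color 1: [0, 8, 11]; color 2: [6, 10, 15]; color 3: [1, 14].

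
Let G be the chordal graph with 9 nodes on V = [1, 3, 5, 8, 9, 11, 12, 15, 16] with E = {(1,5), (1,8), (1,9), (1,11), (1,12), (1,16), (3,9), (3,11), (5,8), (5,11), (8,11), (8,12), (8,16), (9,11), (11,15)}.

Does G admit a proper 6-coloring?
A valid 6-coloring: color 1: [1, 3, 15]; color 2: [11, 12, 16]; color 3: [8, 9]; color 4: [5].
(χ(G) = 4 ≤ 6.)

Yes, G is 6-colorable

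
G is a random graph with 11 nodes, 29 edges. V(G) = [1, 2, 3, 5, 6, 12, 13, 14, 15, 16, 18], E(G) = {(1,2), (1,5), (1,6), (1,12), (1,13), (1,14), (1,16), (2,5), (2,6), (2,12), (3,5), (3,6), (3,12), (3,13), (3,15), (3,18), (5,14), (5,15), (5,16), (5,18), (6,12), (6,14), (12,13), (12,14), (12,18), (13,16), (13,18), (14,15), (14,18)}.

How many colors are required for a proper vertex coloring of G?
χ(G) = 4

Clique number ω(G) = 4 (lower bound: χ ≥ ω).
The clique on [1, 2, 6, 12] has size 4, forcing χ ≥ 4, and the coloring below uses 4 colors, so χ(G) = 4.
A valid 4-coloring: color 1: [5, 12]; color 2: [1, 3]; color 3: [2, 13, 14]; color 4: [6, 15, 16, 18].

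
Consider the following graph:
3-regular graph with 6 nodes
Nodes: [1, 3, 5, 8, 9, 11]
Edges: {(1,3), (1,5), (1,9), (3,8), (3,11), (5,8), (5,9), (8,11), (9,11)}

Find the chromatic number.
χ(G) = 3

Clique number ω(G) = 3 (lower bound: χ ≥ ω).
The clique on [3, 8, 11] has size 3, forcing χ ≥ 3, and the coloring below uses 3 colors, so χ(G) = 3.
A valid 3-coloring: color 1: [1, 11]; color 2: [8, 9]; color 3: [3, 5].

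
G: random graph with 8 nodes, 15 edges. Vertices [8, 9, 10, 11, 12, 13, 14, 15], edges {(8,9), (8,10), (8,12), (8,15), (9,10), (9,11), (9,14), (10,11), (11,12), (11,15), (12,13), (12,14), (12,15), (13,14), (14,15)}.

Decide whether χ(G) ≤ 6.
Yes, G is 6-colorable

A valid 6-coloring: color 1: [10, 12]; color 2: [9, 13, 15]; color 3: [8, 11, 14].
(χ(G) = 3 ≤ 6.)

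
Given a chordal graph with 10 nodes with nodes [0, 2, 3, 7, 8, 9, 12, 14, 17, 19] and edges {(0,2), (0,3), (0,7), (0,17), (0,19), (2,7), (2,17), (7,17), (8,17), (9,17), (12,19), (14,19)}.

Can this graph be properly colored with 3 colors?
The clique on vertices [0, 2, 7, 17] has size 4 > 3, so it alone needs 4 colors.

No, G is not 3-colorable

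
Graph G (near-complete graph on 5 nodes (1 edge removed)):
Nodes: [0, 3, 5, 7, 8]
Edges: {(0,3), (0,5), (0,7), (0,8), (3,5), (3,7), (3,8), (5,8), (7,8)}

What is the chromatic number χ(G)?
Clique number ω(G) = 4 (lower bound: χ ≥ ω).
The clique on [0, 3, 5, 8] has size 4, forcing χ ≥ 4, and the coloring below uses 4 colors, so χ(G) = 4.
A valid 4-coloring: color 1: [0]; color 2: [3]; color 3: [8]; color 4: [5, 7].

χ(G) = 4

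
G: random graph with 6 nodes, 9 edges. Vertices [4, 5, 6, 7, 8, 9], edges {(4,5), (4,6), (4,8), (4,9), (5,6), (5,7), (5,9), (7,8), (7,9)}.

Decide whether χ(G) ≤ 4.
Yes, G is 4-colorable

A valid 4-coloring: color 1: [5, 8]; color 2: [4, 7]; color 3: [6, 9].
(χ(G) = 3 ≤ 4.)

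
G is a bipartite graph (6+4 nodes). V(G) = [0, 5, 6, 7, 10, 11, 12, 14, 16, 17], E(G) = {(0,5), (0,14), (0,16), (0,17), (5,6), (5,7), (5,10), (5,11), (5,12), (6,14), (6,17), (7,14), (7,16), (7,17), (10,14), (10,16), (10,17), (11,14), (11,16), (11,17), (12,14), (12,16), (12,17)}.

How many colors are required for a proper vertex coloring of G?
Clique number ω(G) = 2 (lower bound: χ ≥ ω).
The graph is bipartite (no odd cycle), so 2 colors suffice: χ(G) = 2.
A valid 2-coloring: color 1: [5, 14, 16, 17]; color 2: [0, 6, 7, 10, 11, 12].

χ(G) = 2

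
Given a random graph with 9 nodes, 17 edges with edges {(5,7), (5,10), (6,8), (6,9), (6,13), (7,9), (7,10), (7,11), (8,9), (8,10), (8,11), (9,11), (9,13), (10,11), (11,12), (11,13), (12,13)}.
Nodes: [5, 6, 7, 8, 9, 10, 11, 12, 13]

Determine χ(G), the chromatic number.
Clique number ω(G) = 3 (lower bound: χ ≥ ω).
The clique on [8, 9, 11] has size 3, forcing χ ≥ 3, and the coloring below uses 3 colors, so χ(G) = 3.
A valid 3-coloring: color 1: [5, 6, 11]; color 2: [9, 10, 12]; color 3: [7, 8, 13].

χ(G) = 3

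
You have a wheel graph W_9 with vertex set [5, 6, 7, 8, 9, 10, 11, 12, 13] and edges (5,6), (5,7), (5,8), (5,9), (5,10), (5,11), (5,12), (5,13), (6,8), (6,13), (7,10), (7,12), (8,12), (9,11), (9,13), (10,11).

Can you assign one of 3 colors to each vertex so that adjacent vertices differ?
A valid 3-coloring: color 1: [5]; color 2: [6, 9, 10, 12]; color 3: [7, 8, 11, 13].
(χ(G) = 3 ≤ 3.)

Yes, G is 3-colorable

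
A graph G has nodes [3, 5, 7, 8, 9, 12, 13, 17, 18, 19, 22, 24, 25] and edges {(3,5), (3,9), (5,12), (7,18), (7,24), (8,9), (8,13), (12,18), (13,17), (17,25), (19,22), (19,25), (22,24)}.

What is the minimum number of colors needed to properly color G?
χ(G) = 3

Clique number ω(G) = 2 (lower bound: χ ≥ ω).
Odd cycle [18, 12, 5, 3, 9, 8, 13, 17, 25, 19, 22, 24, 7] needs 3 colors (χ ≥ 3).
The coloring below uses 3 colors, so χ(G) = 3.
A valid 3-coloring: color 1: [5, 9, 17, 18, 19, 24]; color 2: [3, 7, 8, 12, 22, 25]; color 3: [13].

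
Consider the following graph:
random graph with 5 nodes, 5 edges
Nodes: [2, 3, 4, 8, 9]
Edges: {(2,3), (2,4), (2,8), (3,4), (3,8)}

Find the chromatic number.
χ(G) = 3

Clique number ω(G) = 3 (lower bound: χ ≥ ω).
The clique on [2, 3, 8] has size 3, forcing χ ≥ 3, and the coloring below uses 3 colors, so χ(G) = 3.
A valid 3-coloring: color 1: [3, 9]; color 2: [2]; color 3: [4, 8].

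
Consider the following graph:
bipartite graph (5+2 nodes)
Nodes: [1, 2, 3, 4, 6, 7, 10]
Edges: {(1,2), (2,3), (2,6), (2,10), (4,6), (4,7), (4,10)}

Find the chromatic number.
χ(G) = 2

Clique number ω(G) = 2 (lower bound: χ ≥ ω).
The graph is bipartite (no odd cycle), so 2 colors suffice: χ(G) = 2.
A valid 2-coloring: color 1: [2, 4]; color 2: [1, 3, 6, 7, 10].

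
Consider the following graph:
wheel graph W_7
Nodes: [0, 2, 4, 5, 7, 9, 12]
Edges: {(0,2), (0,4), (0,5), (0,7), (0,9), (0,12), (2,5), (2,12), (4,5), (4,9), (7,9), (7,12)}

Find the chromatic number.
Clique number ω(G) = 3 (lower bound: χ ≥ ω).
The clique on [0, 4, 9] has size 3, forcing χ ≥ 3, and the coloring below uses 3 colors, so χ(G) = 3.
A valid 3-coloring: color 1: [0]; color 2: [2, 4, 7]; color 3: [5, 9, 12].

χ(G) = 3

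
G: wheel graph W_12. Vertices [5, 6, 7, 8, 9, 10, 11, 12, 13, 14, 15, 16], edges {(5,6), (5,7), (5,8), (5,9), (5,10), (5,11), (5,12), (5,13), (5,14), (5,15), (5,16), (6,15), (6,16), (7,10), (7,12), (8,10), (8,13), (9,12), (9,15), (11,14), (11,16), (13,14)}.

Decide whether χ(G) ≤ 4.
Yes, G is 4-colorable

A valid 4-coloring: color 1: [5]; color 2: [7, 8, 9, 14, 16]; color 3: [6, 10, 11, 12, 13]; color 4: [15].
(χ(G) = 4 ≤ 4.)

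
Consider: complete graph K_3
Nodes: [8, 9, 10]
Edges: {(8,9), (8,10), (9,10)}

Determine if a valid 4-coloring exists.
Yes, G is 4-colorable

A valid 4-coloring: color 1: [10]; color 2: [8]; color 3: [9].
(χ(G) = 3 ≤ 4.)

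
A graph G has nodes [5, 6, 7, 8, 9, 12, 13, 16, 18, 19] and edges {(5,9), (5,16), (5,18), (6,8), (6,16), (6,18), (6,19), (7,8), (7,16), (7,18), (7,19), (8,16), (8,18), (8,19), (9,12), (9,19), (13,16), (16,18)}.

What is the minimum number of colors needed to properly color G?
Clique number ω(G) = 4 (lower bound: χ ≥ ω).
The clique on [6, 8, 16, 18] has size 4, forcing χ ≥ 4, and the coloring below uses 4 colors, so χ(G) = 4.
A valid 4-coloring: color 1: [12, 16, 19]; color 2: [5, 8, 13]; color 3: [9, 18]; color 4: [6, 7].

χ(G) = 4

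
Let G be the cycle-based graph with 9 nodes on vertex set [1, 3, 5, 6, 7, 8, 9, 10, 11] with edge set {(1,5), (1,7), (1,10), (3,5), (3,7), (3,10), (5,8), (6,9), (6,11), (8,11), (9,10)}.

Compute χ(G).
χ(G) = 3

Clique number ω(G) = 2 (lower bound: χ ≥ ω).
Odd cycle [1, 5, 8, 11, 6, 9, 10] needs 3 colors (χ ≥ 3).
The coloring below uses 3 colors, so χ(G) = 3.
A valid 3-coloring: color 1: [5, 7, 10, 11]; color 2: [1, 3, 8, 9]; color 3: [6].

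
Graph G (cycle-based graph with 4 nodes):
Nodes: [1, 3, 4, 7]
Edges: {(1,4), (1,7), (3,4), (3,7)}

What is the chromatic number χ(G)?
Clique number ω(G) = 2 (lower bound: χ ≥ ω).
The graph is bipartite (no odd cycle), so 2 colors suffice: χ(G) = 2.
A valid 2-coloring: color 1: [1, 3]; color 2: [4, 7].

χ(G) = 2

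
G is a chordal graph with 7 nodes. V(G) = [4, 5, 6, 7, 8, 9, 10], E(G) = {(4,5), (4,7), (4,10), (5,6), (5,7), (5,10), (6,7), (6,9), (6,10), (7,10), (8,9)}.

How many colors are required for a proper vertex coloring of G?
Clique number ω(G) = 4 (lower bound: χ ≥ ω).
The clique on [4, 5, 7, 10] has size 4, forcing χ ≥ 4, and the coloring below uses 4 colors, so χ(G) = 4.
A valid 4-coloring: color 1: [4, 6, 8]; color 2: [5, 9]; color 3: [7]; color 4: [10].

χ(G) = 4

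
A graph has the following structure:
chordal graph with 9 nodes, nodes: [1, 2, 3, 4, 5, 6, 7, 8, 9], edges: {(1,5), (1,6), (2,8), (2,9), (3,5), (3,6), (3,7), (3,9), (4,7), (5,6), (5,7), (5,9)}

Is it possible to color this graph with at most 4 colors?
Yes, G is 4-colorable

A valid 4-coloring: color 1: [2, 4, 5]; color 2: [1, 3, 8]; color 3: [6, 7, 9].
(χ(G) = 3 ≤ 4.)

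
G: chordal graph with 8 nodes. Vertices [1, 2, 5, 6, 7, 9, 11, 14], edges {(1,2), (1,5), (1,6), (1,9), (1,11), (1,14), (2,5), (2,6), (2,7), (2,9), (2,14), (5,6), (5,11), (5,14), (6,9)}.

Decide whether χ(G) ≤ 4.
Yes, G is 4-colorable

A valid 4-coloring: color 1: [1, 7]; color 2: [2, 11]; color 3: [5, 9]; color 4: [6, 14].
(χ(G) = 4 ≤ 4.)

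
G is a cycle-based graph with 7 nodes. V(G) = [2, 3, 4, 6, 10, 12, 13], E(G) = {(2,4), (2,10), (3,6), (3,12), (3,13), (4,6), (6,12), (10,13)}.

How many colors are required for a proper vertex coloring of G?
χ(G) = 3

Clique number ω(G) = 3 (lower bound: χ ≥ ω).
The clique on [3, 6, 12] has size 3, forcing χ ≥ 3, and the coloring below uses 3 colors, so χ(G) = 3.
A valid 3-coloring: color 1: [3, 4, 10]; color 2: [2, 6, 13]; color 3: [12].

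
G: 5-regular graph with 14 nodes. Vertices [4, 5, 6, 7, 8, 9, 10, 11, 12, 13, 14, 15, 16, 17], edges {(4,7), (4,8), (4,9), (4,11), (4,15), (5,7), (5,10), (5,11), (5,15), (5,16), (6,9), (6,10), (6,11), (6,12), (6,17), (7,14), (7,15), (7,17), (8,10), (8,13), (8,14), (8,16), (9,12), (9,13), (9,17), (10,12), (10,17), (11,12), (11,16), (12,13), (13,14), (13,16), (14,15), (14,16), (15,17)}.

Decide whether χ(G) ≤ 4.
Yes, G is 4-colorable

A valid 4-coloring: color 1: [4, 5, 12, 14, 17]; color 2: [8, 9, 11, 15]; color 3: [6, 7, 13]; color 4: [10, 16].
(χ(G) = 4 ≤ 4.)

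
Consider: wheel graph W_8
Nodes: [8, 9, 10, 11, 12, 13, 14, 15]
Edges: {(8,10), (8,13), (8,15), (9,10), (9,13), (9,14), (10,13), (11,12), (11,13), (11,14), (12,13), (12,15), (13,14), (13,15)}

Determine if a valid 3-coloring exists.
No, G is not 3-colorable

Odd cycle [9, 14, 11, 12, 15, 8, 10] needs 3 colors (χ ≥ 3).
Vertex 13 is adjacent to every vertex of [8, 9, 10, 11, 12, 14, 15], which already need 3 colors among themselves, so 13 needs a new color (χ ≥ 4).
Hence χ(G) ≥ 4 > 3, so no proper 3-coloring exists.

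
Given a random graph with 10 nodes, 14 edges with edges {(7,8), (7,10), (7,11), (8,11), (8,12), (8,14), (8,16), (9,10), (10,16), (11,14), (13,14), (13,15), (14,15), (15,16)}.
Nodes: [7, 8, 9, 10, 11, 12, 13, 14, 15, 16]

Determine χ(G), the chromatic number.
χ(G) = 3

Clique number ω(G) = 3 (lower bound: χ ≥ ω).
The clique on [8, 11, 14] has size 3, forcing χ ≥ 3, and the coloring below uses 3 colors, so χ(G) = 3.
A valid 3-coloring: color 1: [8, 10, 15]; color 2: [7, 9, 12, 14, 16]; color 3: [11, 13].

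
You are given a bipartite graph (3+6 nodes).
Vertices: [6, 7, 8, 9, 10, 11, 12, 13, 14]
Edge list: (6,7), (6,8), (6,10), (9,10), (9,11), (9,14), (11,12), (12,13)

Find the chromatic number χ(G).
χ(G) = 2

Clique number ω(G) = 2 (lower bound: χ ≥ ω).
The graph is bipartite (no odd cycle), so 2 colors suffice: χ(G) = 2.
A valid 2-coloring: color 1: [6, 9, 12]; color 2: [7, 8, 10, 11, 13, 14].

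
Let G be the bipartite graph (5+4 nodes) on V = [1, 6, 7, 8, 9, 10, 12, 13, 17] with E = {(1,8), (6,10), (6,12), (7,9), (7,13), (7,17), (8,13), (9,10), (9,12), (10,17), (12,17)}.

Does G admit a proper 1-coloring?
Edge (1,8) forces its endpoints to differ, so 1 color is not enough.

No, G is not 1-colorable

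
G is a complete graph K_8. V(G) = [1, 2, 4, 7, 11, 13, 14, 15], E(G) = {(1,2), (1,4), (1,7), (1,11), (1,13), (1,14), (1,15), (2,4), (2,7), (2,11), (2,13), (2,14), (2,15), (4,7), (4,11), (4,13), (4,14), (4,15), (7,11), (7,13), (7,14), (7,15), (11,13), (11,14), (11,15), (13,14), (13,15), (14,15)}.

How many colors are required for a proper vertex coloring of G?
Clique number ω(G) = 8 (lower bound: χ ≥ ω).
The clique on [1, 2, 4, 7, 11, 13, 14, 15] has size 8, forcing χ ≥ 8, and the coloring below uses 8 colors, so χ(G) = 8.
A valid 8-coloring: color 1: [11]; color 2: [14]; color 3: [4]; color 4: [15]; color 5: [1]; color 6: [7]; color 7: [2]; color 8: [13].

χ(G) = 8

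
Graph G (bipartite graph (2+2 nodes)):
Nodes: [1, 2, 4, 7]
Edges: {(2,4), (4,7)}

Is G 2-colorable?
Yes, G is 2-colorable

A valid 2-coloring: color 1: [1, 4]; color 2: [2, 7].
(χ(G) = 2 ≤ 2.)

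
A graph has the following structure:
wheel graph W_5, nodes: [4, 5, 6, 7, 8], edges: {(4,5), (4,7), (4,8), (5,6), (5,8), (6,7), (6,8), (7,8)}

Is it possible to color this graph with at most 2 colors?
The clique on vertices [4, 5, 8] has size 3 > 2, so it alone needs 3 colors.

No, G is not 2-colorable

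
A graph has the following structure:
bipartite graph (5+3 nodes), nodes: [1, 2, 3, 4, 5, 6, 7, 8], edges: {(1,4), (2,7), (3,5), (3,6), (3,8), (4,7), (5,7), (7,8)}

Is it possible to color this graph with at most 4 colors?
A valid 4-coloring: color 1: [1, 3, 7]; color 2: [2, 4, 5, 6, 8].
(χ(G) = 2 ≤ 4.)

Yes, G is 4-colorable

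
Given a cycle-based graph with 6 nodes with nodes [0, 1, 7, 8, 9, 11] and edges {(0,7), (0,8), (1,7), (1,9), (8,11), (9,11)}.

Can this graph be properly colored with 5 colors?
Yes, G is 5-colorable

A valid 5-coloring: color 1: [0, 1, 11]; color 2: [7, 8, 9].
(χ(G) = 2 ≤ 5.)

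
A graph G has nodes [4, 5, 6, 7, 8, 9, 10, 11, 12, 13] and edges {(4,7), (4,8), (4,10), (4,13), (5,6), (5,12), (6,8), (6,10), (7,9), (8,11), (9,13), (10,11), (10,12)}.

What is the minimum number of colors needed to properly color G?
Clique number ω(G) = 2 (lower bound: χ ≥ ω).
The graph is bipartite (no odd cycle), so 2 colors suffice: χ(G) = 2.
A valid 2-coloring: color 1: [5, 7, 8, 10, 13]; color 2: [4, 6, 9, 11, 12].

χ(G) = 2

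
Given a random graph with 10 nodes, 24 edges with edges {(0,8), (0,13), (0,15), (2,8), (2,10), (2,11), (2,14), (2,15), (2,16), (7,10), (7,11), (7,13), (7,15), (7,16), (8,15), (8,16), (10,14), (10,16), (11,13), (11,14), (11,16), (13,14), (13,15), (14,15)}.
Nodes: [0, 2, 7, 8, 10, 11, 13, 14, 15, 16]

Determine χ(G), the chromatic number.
χ(G) = 4

Clique number ω(G) = 3 (lower bound: χ ≥ ω).
Odd cycle [14, 11, 16, 8, 15] needs 3 colors (χ ≥ 3).
Vertex 2 is adjacent to every vertex of [8, 11, 14, 15, 16], which already need 3 colors among themselves, so 2 needs a new color (χ ≥ 4).
The coloring below uses 4 colors, so χ(G) = 4.
A valid 4-coloring: color 1: [2, 13]; color 2: [15, 16]; color 3: [7, 8, 14]; color 4: [0, 10, 11].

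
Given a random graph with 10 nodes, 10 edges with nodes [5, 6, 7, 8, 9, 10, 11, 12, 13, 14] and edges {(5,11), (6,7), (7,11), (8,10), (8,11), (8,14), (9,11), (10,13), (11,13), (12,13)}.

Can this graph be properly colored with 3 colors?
Yes, G is 3-colorable

A valid 3-coloring: color 1: [6, 10, 11, 12, 14]; color 2: [5, 7, 8, 9, 13].
(χ(G) = 2 ≤ 3.)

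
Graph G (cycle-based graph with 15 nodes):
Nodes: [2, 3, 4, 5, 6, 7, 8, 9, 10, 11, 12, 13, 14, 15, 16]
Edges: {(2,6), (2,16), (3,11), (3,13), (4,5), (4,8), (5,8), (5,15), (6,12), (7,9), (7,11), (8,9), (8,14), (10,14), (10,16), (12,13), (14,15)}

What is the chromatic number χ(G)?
Clique number ω(G) = 3 (lower bound: χ ≥ ω).
The clique on [4, 5, 8] has size 3, forcing χ ≥ 3, and the coloring below uses 3 colors, so χ(G) = 3.
A valid 3-coloring: color 1: [2, 3, 7, 8, 10, 12, 15]; color 2: [5, 6, 9, 11, 13, 14, 16]; color 3: [4].

χ(G) = 3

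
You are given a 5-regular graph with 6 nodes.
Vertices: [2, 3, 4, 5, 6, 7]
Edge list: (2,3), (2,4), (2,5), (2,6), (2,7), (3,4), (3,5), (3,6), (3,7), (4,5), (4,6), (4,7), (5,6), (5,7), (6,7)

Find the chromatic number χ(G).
χ(G) = 6

Clique number ω(G) = 6 (lower bound: χ ≥ ω).
The clique on [2, 3, 4, 5, 6, 7] has size 6, forcing χ ≥ 6, and the coloring below uses 6 colors, so χ(G) = 6.
A valid 6-coloring: color 1: [6]; color 2: [2]; color 3: [7]; color 4: [4]; color 5: [3]; color 6: [5].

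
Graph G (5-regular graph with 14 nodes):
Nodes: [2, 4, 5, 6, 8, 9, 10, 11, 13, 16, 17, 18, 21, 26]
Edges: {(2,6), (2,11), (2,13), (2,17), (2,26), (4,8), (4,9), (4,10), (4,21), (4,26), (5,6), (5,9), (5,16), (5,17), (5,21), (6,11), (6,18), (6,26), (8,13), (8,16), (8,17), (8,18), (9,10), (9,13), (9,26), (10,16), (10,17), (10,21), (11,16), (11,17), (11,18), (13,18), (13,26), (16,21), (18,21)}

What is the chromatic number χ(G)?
χ(G) = 4

Clique number ω(G) = 3 (lower bound: χ ≥ ω).
Suppose a proper 3-coloring c exists. The clique [2, 6, 11] takes 3 distinct colors; by symmetry let c(2) = 1, c(6) = 2, c(11) = 3.
- Vertex 17: neighbors [2, 11] already have colors [1, 3] ⇒ c(17) = 2.
- Vertex 18: neighbors [6, 11] already have colors [2, 3] ⇒ c(18) = 1.
- Vertex 8: neighbors [18, 17] already have colors [1, 2] ⇒ c(8) = 3.
- Vertex 26: neighbors [2, 6] already have colors [1, 2] ⇒ c(26) = 3.
- Vertex 13: neighbors [2, 8] already have colors [1, 3] ⇒ c(13) = 2.
- Vertex 9: neighbors [13, 26] already have colors [2, 3] ⇒ c(9) = 1.
- Vertex 10: neighbors [9, 17] already have colors [1, 2] ⇒ c(10) = 3.
- Vertex 21: neighbors [18, 10] already have colors [1, 3] ⇒ c(21) = 2.
- Vertex 4: neighbors [9, 21, 8] already have colors [1, 2, 3] — all 3 colors blocked. Contradiction.
The forced assignments end in a contradiction, so G has no proper 3-coloring (χ ≥ 4).
The coloring below uses 4 colors, so χ(G) = 4.
A valid 4-coloring: color 1: [5, 8, 10, 11, 26]; color 2: [4, 6, 13, 16, 17]; color 3: [2, 9, 21]; color 4: [18].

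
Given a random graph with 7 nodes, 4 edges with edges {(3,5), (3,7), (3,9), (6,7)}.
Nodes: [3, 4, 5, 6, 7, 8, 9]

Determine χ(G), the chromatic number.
χ(G) = 2

Clique number ω(G) = 2 (lower bound: χ ≥ ω).
The graph is bipartite (no odd cycle), so 2 colors suffice: χ(G) = 2.
A valid 2-coloring: color 1: [3, 4, 6, 8]; color 2: [5, 7, 9].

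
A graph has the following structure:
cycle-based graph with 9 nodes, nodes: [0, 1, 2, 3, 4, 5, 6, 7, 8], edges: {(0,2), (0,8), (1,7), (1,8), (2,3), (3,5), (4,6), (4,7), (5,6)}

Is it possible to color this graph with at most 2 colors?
No, G is not 2-colorable

Odd cycle [7, 4, 6, 5, 3, 2, 0, 8, 1] needs 3 colors (χ ≥ 3).
Hence χ(G) ≥ 3 > 2, so no proper 2-coloring exists.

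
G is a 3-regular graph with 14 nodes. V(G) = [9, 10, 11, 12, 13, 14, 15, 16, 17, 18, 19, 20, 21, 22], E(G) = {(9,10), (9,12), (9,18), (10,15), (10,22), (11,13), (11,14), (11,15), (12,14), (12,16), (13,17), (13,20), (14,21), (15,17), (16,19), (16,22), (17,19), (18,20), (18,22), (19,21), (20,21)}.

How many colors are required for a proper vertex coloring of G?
Clique number ω(G) = 2 (lower bound: χ ≥ ω).
Odd cycle [13, 20, 21, 19, 17] needs 3 colors (χ ≥ 3).
The coloring below uses 3 colors, so χ(G) = 3.
A valid 3-coloring: color 1: [9, 13, 14, 15, 19, 22]; color 2: [10, 11, 16, 17, 18, 21]; color 3: [12, 20].

χ(G) = 3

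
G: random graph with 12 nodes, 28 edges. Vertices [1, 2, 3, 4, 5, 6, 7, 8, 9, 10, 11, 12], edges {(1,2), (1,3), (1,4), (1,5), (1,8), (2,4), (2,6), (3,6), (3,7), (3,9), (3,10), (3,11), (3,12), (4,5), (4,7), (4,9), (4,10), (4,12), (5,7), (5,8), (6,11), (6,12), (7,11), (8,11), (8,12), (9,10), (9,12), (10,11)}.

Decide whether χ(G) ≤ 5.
Yes, G is 5-colorable

A valid 5-coloring: color 1: [3, 4, 8]; color 2: [2, 5, 11, 12]; color 3: [1, 6, 7, 10]; color 4: [9].
(χ(G) = 4 ≤ 5.)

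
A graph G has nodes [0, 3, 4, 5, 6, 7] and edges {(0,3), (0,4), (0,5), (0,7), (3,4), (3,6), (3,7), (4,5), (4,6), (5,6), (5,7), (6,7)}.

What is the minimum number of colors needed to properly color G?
Clique number ω(G) = 3 (lower bound: χ ≥ ω).
The clique on [0, 3, 4] has size 3, forcing χ ≥ 3, and the coloring below uses 3 colors, so χ(G) = 3.
A valid 3-coloring: color 1: [4, 7]; color 2: [0, 6]; color 3: [3, 5].

χ(G) = 3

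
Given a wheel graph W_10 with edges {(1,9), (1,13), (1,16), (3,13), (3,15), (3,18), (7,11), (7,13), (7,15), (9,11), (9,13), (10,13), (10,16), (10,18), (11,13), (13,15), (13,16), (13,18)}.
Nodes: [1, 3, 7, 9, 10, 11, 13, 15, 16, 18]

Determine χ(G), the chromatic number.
χ(G) = 4

Clique number ω(G) = 3 (lower bound: χ ≥ ω).
Odd cycle [7, 15, 3, 18, 10, 16, 1, 9, 11] needs 3 colors (χ ≥ 3).
Vertex 13 is adjacent to every vertex of [1, 3, 7, 9, 10, 11, 15, 16, 18], which already need 3 colors among themselves, so 13 needs a new color (χ ≥ 4).
The coloring below uses 4 colors, so χ(G) = 4.
A valid 4-coloring: color 1: [13]; color 2: [3, 7, 9, 10]; color 3: [11, 15, 16, 18]; color 4: [1].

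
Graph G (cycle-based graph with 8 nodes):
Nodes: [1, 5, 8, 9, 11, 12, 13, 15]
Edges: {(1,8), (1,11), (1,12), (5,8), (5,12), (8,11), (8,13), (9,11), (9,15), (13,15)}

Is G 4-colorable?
A valid 4-coloring: color 1: [8, 9, 12]; color 2: [1, 5, 15]; color 3: [11, 13].
(χ(G) = 3 ≤ 4.)

Yes, G is 4-colorable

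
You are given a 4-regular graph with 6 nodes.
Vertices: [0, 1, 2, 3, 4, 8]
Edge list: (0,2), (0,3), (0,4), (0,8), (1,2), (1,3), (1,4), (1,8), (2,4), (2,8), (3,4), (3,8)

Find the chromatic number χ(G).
χ(G) = 3

Clique number ω(G) = 3 (lower bound: χ ≥ ω).
The clique on [0, 2, 8] has size 3, forcing χ ≥ 3, and the coloring below uses 3 colors, so χ(G) = 3.
A valid 3-coloring: color 1: [2, 3]; color 2: [0, 1]; color 3: [4, 8].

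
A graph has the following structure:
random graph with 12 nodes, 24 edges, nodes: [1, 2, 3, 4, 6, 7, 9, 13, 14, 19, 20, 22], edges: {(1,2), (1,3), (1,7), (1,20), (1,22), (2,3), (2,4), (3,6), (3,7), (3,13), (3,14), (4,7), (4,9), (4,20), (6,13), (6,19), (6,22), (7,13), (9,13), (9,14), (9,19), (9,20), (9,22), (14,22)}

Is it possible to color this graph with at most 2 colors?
No, G is not 2-colorable

The clique on vertices [1, 2, 3] has size 3 > 2, so it alone needs 3 colors.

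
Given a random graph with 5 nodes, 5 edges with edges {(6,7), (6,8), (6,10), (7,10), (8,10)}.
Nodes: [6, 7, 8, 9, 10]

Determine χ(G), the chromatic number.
χ(G) = 3

Clique number ω(G) = 3 (lower bound: χ ≥ ω).
The clique on [6, 8, 10] has size 3, forcing χ ≥ 3, and the coloring below uses 3 colors, so χ(G) = 3.
A valid 3-coloring: color 1: [6, 9]; color 2: [10]; color 3: [7, 8].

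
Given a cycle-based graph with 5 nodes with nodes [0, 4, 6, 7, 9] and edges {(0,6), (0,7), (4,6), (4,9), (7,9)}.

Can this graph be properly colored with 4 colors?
Yes, G is 4-colorable

A valid 4-coloring: color 1: [4, 7]; color 2: [6, 9]; color 3: [0].
(χ(G) = 3 ≤ 4.)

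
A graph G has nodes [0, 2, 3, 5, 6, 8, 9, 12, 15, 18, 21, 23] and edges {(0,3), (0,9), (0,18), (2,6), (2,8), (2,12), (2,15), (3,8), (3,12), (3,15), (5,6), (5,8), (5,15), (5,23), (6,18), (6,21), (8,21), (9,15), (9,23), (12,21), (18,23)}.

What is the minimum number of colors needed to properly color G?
Clique number ω(G) = 2 (lower bound: χ ≥ ω).
The graph is bipartite (no odd cycle), so 2 colors suffice: χ(G) = 2.
A valid 2-coloring: color 1: [2, 3, 5, 9, 18, 21]; color 2: [0, 6, 8, 12, 15, 23].

χ(G) = 2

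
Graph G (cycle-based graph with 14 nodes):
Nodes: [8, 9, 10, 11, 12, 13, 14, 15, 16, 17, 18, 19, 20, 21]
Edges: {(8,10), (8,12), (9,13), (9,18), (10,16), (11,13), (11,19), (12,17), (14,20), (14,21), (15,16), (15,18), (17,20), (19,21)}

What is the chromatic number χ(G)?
χ(G) = 2

Clique number ω(G) = 2 (lower bound: χ ≥ ω).
The graph is bipartite (no odd cycle), so 2 colors suffice: χ(G) = 2.
A valid 2-coloring: color 1: [9, 10, 11, 12, 15, 20, 21]; color 2: [8, 13, 14, 16, 17, 18, 19].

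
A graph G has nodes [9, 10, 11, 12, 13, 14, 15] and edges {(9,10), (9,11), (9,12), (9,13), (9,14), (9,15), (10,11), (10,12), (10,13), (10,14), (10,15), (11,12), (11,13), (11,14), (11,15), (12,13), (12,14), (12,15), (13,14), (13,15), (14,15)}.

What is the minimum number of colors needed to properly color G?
Clique number ω(G) = 7 (lower bound: χ ≥ ω).
The clique on [9, 10, 11, 12, 13, 14, 15] has size 7, forcing χ ≥ 7, and the coloring below uses 7 colors, so χ(G) = 7.
A valid 7-coloring: color 1: [14]; color 2: [15]; color 3: [13]; color 4: [9]; color 5: [10]; color 6: [12]; color 7: [11].

χ(G) = 7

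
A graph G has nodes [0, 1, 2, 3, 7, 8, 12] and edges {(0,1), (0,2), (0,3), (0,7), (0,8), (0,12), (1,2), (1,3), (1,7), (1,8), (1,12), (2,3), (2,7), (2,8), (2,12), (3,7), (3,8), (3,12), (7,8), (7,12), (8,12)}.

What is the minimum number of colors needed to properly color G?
Clique number ω(G) = 7 (lower bound: χ ≥ ω).
The clique on [0, 1, 2, 3, 7, 8, 12] has size 7, forcing χ ≥ 7, and the coloring below uses 7 colors, so χ(G) = 7.
A valid 7-coloring: color 1: [2]; color 2: [0]; color 3: [8]; color 4: [7]; color 5: [12]; color 6: [1]; color 7: [3].

χ(G) = 7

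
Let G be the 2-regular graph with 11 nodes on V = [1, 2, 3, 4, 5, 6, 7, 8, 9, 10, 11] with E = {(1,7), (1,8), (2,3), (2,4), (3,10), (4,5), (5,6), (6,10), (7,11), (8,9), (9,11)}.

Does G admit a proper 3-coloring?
A valid 3-coloring: color 1: [1, 2, 5, 10, 11]; color 2: [3, 4, 6, 7, 8]; color 3: [9].
(χ(G) = 3 ≤ 3.)

Yes, G is 3-colorable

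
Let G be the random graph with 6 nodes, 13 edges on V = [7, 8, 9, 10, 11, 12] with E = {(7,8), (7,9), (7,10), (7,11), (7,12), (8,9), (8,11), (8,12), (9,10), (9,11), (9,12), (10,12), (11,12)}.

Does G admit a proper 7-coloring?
Yes, G is 7-colorable

A valid 7-coloring: color 1: [9]; color 2: [7]; color 3: [12]; color 4: [8, 10]; color 5: [11].
(χ(G) = 5 ≤ 7.)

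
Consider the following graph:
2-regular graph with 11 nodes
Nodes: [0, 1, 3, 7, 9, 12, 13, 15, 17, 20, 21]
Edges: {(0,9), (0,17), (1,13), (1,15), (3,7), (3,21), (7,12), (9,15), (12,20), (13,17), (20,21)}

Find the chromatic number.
χ(G) = 3

Clique number ω(G) = 2 (lower bound: χ ≥ ω).
Odd cycle [21, 20, 12, 7, 3] needs 3 colors (χ ≥ 3).
The coloring below uses 3 colors, so χ(G) = 3.
A valid 3-coloring: color 1: [0, 7, 13, 15, 20]; color 2: [1, 3, 9, 12, 17]; color 3: [21].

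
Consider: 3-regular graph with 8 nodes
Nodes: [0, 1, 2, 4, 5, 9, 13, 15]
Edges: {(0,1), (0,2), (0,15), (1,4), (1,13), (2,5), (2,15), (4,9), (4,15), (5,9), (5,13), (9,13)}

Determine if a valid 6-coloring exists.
Yes, G is 6-colorable

A valid 6-coloring: color 1: [0, 4, 5]; color 2: [1, 2, 9]; color 3: [13, 15].
(χ(G) = 3 ≤ 6.)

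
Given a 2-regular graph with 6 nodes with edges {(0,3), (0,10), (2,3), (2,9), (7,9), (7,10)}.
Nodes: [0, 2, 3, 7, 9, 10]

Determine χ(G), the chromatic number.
χ(G) = 2

Clique number ω(G) = 2 (lower bound: χ ≥ ω).
The graph is bipartite (no odd cycle), so 2 colors suffice: χ(G) = 2.
A valid 2-coloring: color 1: [3, 9, 10]; color 2: [0, 2, 7].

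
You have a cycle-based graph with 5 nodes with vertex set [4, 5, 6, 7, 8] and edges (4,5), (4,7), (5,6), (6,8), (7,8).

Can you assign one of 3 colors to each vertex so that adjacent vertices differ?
A valid 3-coloring: color 1: [4, 8]; color 2: [6, 7]; color 3: [5].
(χ(G) = 3 ≤ 3.)

Yes, G is 3-colorable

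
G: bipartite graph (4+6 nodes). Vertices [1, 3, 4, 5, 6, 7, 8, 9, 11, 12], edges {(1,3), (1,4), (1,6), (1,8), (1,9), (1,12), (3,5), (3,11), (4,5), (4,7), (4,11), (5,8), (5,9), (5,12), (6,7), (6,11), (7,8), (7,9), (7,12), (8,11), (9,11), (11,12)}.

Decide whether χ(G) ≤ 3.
A valid 3-coloring: color 1: [1, 5, 7, 11]; color 2: [3, 4, 6, 8, 9, 12].
(χ(G) = 2 ≤ 3.)

Yes, G is 3-colorable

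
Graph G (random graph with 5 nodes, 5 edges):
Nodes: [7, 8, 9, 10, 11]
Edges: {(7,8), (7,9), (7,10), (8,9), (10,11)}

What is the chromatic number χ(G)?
Clique number ω(G) = 3 (lower bound: χ ≥ ω).
The clique on [7, 8, 9] has size 3, forcing χ ≥ 3, and the coloring below uses 3 colors, so χ(G) = 3.
A valid 3-coloring: color 1: [7, 11]; color 2: [8, 10]; color 3: [9].

χ(G) = 3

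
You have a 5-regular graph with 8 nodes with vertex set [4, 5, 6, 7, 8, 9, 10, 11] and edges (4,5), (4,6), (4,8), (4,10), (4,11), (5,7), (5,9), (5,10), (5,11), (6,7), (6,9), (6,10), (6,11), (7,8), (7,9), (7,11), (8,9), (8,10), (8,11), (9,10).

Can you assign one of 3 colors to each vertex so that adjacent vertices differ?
Odd cycle [4, 10, 9, 7, 11] needs 3 colors (χ ≥ 3).
Vertex 5 is adjacent to every vertex of [4, 7, 9, 10, 11], which already need 3 colors among themselves, so 5 needs a new color (χ ≥ 4).
Hence χ(G) ≥ 4 > 3, so no proper 3-coloring exists.

No, G is not 3-colorable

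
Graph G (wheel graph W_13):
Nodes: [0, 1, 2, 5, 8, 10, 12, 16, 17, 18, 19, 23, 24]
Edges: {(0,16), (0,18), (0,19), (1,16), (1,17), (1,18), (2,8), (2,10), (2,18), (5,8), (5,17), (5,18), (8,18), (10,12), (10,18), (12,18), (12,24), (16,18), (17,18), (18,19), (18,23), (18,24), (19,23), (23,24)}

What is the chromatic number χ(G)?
Clique number ω(G) = 3 (lower bound: χ ≥ ω).
The clique on [0, 16, 18] has size 3, forcing χ ≥ 3, and the coloring below uses 3 colors, so χ(G) = 3.
A valid 3-coloring: color 1: [18]; color 2: [0, 1, 2, 5, 12, 23]; color 3: [8, 10, 16, 17, 19, 24].

χ(G) = 3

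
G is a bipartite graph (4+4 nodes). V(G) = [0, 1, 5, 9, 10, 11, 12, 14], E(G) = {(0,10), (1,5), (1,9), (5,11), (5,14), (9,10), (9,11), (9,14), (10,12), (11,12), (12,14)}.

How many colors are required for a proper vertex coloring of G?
χ(G) = 2

Clique number ω(G) = 2 (lower bound: χ ≥ ω).
The graph is bipartite (no odd cycle), so 2 colors suffice: χ(G) = 2.
A valid 2-coloring: color 1: [0, 5, 9, 12]; color 2: [1, 10, 11, 14].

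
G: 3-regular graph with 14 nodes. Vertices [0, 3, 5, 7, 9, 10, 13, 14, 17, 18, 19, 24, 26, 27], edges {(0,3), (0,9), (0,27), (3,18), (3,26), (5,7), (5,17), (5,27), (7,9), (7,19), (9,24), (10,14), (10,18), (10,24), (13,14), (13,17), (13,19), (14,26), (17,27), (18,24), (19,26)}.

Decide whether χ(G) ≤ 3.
Yes, G is 3-colorable

A valid 3-coloring: color 1: [0, 7, 17, 18, 26]; color 2: [3, 9, 10, 13, 27]; color 3: [5, 14, 19, 24].
(χ(G) = 3 ≤ 3.)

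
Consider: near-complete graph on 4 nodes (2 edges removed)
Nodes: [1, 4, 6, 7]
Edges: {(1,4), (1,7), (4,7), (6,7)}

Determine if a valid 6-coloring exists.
A valid 6-coloring: color 1: [7]; color 2: [4, 6]; color 3: [1].
(χ(G) = 3 ≤ 6.)

Yes, G is 6-colorable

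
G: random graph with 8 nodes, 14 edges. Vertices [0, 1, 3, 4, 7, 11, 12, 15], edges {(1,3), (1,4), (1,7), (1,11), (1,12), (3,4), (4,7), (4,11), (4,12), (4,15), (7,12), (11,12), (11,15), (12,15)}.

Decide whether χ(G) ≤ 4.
A valid 4-coloring: color 1: [0, 4]; color 2: [1, 15]; color 3: [3, 12]; color 4: [7, 11].
(χ(G) = 4 ≤ 4.)

Yes, G is 4-colorable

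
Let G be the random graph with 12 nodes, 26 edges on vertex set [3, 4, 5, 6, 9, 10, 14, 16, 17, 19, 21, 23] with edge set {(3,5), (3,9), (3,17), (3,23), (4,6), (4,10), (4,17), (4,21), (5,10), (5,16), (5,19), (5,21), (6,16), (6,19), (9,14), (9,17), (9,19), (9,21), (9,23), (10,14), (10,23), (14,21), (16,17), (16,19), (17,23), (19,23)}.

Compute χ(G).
χ(G) = 4

Clique number ω(G) = 4 (lower bound: χ ≥ ω).
The clique on [3, 9, 17, 23] has size 4, forcing χ ≥ 4, and the coloring below uses 4 colors, so χ(G) = 4.
A valid 4-coloring: color 1: [5, 6, 9]; color 2: [10, 17, 19, 21]; color 3: [4, 14, 16, 23]; color 4: [3].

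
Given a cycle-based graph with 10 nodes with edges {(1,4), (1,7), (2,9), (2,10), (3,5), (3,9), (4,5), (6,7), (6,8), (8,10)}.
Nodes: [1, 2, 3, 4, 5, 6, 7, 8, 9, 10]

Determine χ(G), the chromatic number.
χ(G) = 2

Clique number ω(G) = 2 (lower bound: χ ≥ ω).
The graph is bipartite (no odd cycle), so 2 colors suffice: χ(G) = 2.
A valid 2-coloring: color 1: [1, 5, 6, 9, 10]; color 2: [2, 3, 4, 7, 8].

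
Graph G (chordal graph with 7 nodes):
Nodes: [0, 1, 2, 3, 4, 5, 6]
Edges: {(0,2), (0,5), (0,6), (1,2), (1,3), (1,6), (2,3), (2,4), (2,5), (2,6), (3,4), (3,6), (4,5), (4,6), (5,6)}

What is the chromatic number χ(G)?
χ(G) = 4

Clique number ω(G) = 4 (lower bound: χ ≥ ω).
The clique on [0, 2, 5, 6] has size 4, forcing χ ≥ 4, and the coloring below uses 4 colors, so χ(G) = 4.
A valid 4-coloring: color 1: [6]; color 2: [2]; color 3: [0, 1, 4]; color 4: [3, 5].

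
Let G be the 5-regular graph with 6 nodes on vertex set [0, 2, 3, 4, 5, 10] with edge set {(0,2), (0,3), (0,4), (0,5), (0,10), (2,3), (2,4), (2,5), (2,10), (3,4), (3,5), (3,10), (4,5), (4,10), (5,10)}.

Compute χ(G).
Clique number ω(G) = 6 (lower bound: χ ≥ ω).
The clique on [0, 2, 3, 4, 5, 10] has size 6, forcing χ ≥ 6, and the coloring below uses 6 colors, so χ(G) = 6.
A valid 6-coloring: color 1: [0]; color 2: [4]; color 3: [3]; color 4: [2]; color 5: [5]; color 6: [10].

χ(G) = 6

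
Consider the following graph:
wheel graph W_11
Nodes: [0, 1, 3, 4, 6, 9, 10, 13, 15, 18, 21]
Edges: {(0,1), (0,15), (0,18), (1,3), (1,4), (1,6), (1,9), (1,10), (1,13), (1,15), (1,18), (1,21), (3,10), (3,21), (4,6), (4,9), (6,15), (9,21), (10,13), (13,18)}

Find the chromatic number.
Clique number ω(G) = 3 (lower bound: χ ≥ ω).
The clique on [0, 1, 18] has size 3, forcing χ ≥ 3, and the coloring below uses 3 colors, so χ(G) = 3.
A valid 3-coloring: color 1: [1]; color 2: [4, 10, 15, 18, 21]; color 3: [0, 3, 6, 9, 13].

χ(G) = 3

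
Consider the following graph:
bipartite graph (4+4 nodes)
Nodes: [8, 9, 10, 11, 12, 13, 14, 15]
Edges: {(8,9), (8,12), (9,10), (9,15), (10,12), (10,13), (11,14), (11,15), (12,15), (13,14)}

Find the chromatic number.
χ(G) = 2

Clique number ω(G) = 2 (lower bound: χ ≥ ω).
The graph is bipartite (no odd cycle), so 2 colors suffice: χ(G) = 2.
A valid 2-coloring: color 1: [8, 10, 14, 15]; color 2: [9, 11, 12, 13].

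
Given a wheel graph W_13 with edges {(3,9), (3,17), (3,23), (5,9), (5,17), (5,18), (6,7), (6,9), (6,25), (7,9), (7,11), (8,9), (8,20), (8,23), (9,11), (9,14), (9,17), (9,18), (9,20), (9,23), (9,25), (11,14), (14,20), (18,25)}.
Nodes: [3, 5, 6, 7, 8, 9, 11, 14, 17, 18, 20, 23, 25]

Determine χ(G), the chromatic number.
Clique number ω(G) = 3 (lower bound: χ ≥ ω).
The clique on [3, 9, 17] has size 3, forcing χ ≥ 3, and the coloring below uses 3 colors, so χ(G) = 3.
A valid 3-coloring: color 1: [9]; color 2: [3, 5, 7, 8, 14, 25]; color 3: [6, 11, 17, 18, 20, 23].

χ(G) = 3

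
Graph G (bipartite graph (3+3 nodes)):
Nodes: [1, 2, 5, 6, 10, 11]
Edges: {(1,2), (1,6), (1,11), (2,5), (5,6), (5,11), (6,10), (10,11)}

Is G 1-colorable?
No, G is not 1-colorable

Edge (1,2) forces its endpoints to differ, so 1 color is not enough.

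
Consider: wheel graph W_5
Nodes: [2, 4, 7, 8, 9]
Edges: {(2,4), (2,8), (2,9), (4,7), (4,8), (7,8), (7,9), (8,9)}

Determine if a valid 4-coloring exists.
A valid 4-coloring: color 1: [8]; color 2: [2, 7]; color 3: [4, 9].
(χ(G) = 3 ≤ 4.)

Yes, G is 4-colorable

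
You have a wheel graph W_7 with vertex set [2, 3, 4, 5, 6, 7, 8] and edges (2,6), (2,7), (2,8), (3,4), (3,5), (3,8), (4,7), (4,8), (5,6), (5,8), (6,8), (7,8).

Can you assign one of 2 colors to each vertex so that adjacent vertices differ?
The clique on vertices [2, 6, 8] has size 3 > 2, so it alone needs 3 colors.

No, G is not 2-colorable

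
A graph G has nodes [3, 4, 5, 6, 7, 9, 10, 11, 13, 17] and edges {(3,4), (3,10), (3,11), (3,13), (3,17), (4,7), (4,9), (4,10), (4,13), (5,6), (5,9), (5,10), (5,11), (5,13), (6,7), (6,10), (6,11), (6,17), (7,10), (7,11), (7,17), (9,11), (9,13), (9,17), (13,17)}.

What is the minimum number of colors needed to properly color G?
χ(G) = 4

Clique number ω(G) = 3 (lower bound: χ ≥ ω).
Suppose a proper 3-coloring c exists. The clique [3, 4, 10] takes 3 distinct colors; by symmetry let c(3) = 1, c(4) = 2, c(10) = 3.
- Vertex 7: neighbors [4, 10] already have colors [2, 3] ⇒ c(7) = 1.
- Vertex 6: neighbors [7, 10] already have colors [1, 3] ⇒ c(6) = 2.
- Vertex 5: neighbors [6, 10] already have colors [2, 3] ⇒ c(5) = 1.
- Vertex 9: neighbors [5, 4] already have colors [1, 2] ⇒ c(9) = 3.
- Vertex 13: neighbors [3, 4, 9] already have colors [1, 2, 3] — all 3 colors blocked. Contradiction.
The forced assignments end in a contradiction, so G has no proper 3-coloring (χ ≥ 4).
The coloring below uses 4 colors, so χ(G) = 4.
A valid 4-coloring: color 1: [3, 7, 9]; color 2: [10, 11, 13]; color 3: [4, 5, 17]; color 4: [6].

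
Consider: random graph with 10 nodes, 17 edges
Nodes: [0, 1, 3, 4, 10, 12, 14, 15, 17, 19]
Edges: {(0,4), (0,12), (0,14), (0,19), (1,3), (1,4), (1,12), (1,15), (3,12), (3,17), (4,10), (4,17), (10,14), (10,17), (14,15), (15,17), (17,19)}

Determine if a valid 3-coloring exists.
Yes, G is 3-colorable

A valid 3-coloring: color 1: [0, 1, 17]; color 2: [4, 12, 14, 19]; color 3: [3, 10, 15].
(χ(G) = 3 ≤ 3.)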